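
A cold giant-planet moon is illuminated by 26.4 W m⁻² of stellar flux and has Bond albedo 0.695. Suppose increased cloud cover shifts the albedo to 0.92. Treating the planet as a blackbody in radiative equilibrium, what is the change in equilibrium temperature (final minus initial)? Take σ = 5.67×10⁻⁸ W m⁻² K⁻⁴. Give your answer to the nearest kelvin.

-22 kelvin

Initial: T₁ = [S(1−0.695)/(4σ)]^(1/4) = 77.19 K.
Final:   T₂ = [S(1−0.92)/(4σ)]^(1/4) = 55.24 K.
ΔT = T₂ − T₁ = -21.95 K.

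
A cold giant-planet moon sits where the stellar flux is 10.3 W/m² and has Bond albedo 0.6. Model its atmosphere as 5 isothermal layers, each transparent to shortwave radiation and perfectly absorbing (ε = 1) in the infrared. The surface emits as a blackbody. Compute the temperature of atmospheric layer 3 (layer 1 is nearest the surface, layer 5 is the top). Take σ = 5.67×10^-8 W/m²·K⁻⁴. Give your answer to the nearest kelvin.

86 K

OLR = S(1−α)/4 = 1.030 W/m²; the top layer radiates at T_e = 65.29 K.
The net upward flux σT_e⁴ is constant between every pair of levels, so T_k⁴ = (N+1−k)T_e⁴.
With k = 3: T_3 = (5+1−3)^¼·65.29 K = 85.92 K.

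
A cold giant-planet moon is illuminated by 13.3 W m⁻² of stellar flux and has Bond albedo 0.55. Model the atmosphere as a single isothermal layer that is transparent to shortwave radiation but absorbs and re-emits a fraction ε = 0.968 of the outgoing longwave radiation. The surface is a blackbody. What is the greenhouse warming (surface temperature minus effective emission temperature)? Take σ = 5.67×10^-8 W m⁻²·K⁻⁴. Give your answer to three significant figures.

12.9 K

At the top of the atmosphere, σT_e⁴ = S(1−α)/4 = 1.496 W m⁻², giving T_e = 71.67 K.
For a single slab of emissivity ε, T_s⁴ = 2T_e⁴/(2−ε); thus T_s = 71.67·(1.938)^(1/4) = 84.57 K.
T_s − T_e = 84.57 − 71.67 = 12.89 K.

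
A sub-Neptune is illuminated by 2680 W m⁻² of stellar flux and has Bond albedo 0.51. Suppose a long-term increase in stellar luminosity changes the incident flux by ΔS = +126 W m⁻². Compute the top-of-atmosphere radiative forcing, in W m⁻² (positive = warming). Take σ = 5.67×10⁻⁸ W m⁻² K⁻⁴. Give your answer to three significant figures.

Only a fraction (1−α) is absorbed and it's spread over 4πR², so ΔF = (1−α)ΔS/4 = 15.44 W m⁻².

15.4 W m⁻²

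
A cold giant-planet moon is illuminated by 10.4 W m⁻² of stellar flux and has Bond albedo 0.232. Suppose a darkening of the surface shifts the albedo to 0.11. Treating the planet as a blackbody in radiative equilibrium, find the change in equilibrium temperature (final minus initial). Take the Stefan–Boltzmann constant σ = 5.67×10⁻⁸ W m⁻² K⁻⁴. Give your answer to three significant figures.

2.89 K

Before: T₁ = [10.40·0.768/(4σ)]^(1/4) = 77.03 K.
After:  T₂ = [10.40·0.89/(4σ)]^(1/4) = 79.93 K.
Change: 79.93 − 77.03 = 2.892 K.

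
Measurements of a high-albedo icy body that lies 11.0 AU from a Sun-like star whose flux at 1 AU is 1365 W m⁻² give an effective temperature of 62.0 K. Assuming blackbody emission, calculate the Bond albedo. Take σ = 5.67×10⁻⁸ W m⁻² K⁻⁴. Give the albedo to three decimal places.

Flux at the orbit: S = 1365/(11.0)² = 11.28 W m⁻².
From σT⁴ = S(1−α)/4 we invert for α: 1−α = 4σT⁴/S.
4σT⁴ = 4·5.67×10⁻⁸·(62.0)⁴ = 3.351 W m⁻².
Hence α = 1 − 3.351/11.28 = 0.7029.

0.703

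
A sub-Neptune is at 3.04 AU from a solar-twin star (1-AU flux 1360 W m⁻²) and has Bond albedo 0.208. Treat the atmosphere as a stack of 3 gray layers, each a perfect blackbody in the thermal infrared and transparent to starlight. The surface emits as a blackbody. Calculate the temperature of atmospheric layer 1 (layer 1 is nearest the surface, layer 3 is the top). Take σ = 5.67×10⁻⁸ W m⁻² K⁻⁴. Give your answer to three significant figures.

198 kelvin

Irradiance scales as 1/d², so S = 1360 W m⁻² × (1/3.04)² = 147.2 W m⁻².
OLR = S(1−α)/4 = 29.14 W m⁻²; the top layer radiates at T_e = 150.6 K.
In the N-layer model, layer k (counted from the surface) has T_k = (N+1−k)^(1/4)·T_e.
T_1 = (3)^(1/4)·150.6 = 198.2 K.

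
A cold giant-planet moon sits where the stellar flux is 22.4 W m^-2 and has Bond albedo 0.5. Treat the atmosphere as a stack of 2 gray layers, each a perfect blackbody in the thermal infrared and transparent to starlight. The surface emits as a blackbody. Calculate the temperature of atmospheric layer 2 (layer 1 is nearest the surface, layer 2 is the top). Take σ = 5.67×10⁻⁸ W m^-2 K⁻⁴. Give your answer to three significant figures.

OLR = S(1−α)/4 = 2.800 W m^-2; the top layer radiates at T_e = 83.83 K.
Each opaque layer satisfies 2T_j⁴ = T_{j−1}⁴ + T_{j+1}⁴, giving T_k⁴ = (N+1−k)T_e⁴.
With k = 2: T_2 = (2+1−2)^¼·83.83 K = 83.83 K.

83.8 K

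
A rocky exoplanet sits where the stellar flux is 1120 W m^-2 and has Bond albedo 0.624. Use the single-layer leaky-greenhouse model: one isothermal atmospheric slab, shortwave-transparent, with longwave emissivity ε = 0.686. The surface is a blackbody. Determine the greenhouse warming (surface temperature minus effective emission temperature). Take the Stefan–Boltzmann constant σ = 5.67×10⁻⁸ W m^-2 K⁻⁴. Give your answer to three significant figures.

The planet radiates to space at T_e = [S(1−α)/(4σ)]^(1/4) = 207.6 K.
For a single slab of emissivity ε, T_s⁴ = 2T_e⁴/(2−ε); thus T_s = 207.6·(1.522)^(1/4) = 230.6 K.
Greenhouse warming: T_s − T_e = 22.99 K.

23.0 K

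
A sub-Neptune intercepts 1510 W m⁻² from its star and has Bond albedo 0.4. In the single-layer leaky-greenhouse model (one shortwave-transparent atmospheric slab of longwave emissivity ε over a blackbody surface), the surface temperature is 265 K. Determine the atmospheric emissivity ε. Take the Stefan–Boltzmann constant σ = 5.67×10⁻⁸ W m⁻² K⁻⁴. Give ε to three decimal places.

TOA balance gives T_e = 251.4 K.
Inverting T_s⁴ = 2T_e⁴/(2−ε): (T_e/T_s)⁴ = 0.8100, so ε = 2(1 − 0.8100) = 0.3799.

0.380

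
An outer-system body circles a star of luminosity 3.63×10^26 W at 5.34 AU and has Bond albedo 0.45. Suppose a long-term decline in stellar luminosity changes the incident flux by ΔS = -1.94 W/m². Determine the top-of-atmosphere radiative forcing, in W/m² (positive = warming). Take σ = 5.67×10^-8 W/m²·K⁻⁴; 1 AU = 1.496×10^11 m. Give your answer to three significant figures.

-0.267 W/m²

d = 5.34 × 1.496×10^11 m = 7.989×10^11 m.
S = L/(4πd²) = 45.26 W/m².
Only a fraction (1−α) is absorbed and it's spread over 4πR², so ΔF = (1−α)ΔS/4 = -0.2667 W/m².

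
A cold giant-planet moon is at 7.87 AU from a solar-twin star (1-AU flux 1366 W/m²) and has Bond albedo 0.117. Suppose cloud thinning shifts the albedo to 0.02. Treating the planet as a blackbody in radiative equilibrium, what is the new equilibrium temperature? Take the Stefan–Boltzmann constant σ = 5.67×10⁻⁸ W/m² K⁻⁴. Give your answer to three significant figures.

98.8 K

Irradiance scales as 1/d², so S = 1366 W/m² × (1/7.87)² = 22.05 W/m².
New equilibrium: T₂ = [(1−0.02)·22.05/(4σ)]^(1/4) = 98.80 K.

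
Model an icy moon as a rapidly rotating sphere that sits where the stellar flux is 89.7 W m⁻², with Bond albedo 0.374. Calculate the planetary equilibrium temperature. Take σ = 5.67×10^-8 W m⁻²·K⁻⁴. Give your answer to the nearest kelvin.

125 kelvin

The planet absorbs (1−α)S over its disc πR² and re-emits over 4πR², so the mean absorbed flux is (1−0.374)·89.70/4 = 14.04 W m⁻².
In equilibrium σT⁴ equals this, so T = 125.4 K.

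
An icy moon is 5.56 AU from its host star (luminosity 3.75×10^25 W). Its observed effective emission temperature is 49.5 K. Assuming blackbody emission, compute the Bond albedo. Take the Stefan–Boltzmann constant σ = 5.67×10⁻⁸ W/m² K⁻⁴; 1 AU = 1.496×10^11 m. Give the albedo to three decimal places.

Orbital distance: d = 5.56 AU = 8.318×10^11 m.
Spreading L over a sphere of radius d: S = 3.75×10^25/(4π·8.32×10^11²) = 4.313 W/m².
From σT⁴ = S(1−α)/4 we invert for α: 1−α = 4σT⁴/S.
4σT⁴ = 4·5.67×10⁻⁸·(49.5)⁴ = 1.362 W/m².
1−α = 1.362/4.313 = 0.3157, so α = 0.6843.

0.684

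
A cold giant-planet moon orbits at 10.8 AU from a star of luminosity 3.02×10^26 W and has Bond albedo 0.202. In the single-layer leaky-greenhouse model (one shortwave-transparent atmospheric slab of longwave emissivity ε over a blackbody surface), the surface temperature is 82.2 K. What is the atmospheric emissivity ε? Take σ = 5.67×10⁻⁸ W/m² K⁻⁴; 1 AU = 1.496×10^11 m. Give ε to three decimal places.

d = 10.8 × 1.496×10^11 m = 1.616×10^12 m.
Flux at the orbit: S = L/(4πd²) = 3.02×10^26/(4π·(1.62×10^12)²) = 9.206 W/m².
First, T_e = [9.206·(1−0.202)/(4σ)]^(1/4) = 75.44 K.
Inverting T_s⁴ = 2T_e⁴/(2−ε): (T_e/T_s)⁴ = 0.7095, so ε = 2(1 − 0.7095) = 0.5810.

0.581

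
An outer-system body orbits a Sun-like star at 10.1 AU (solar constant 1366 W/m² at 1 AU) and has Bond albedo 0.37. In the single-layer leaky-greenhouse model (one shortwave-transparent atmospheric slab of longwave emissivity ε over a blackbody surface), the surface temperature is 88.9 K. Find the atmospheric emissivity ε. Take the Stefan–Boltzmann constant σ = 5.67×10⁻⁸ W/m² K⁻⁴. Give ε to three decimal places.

Flux at the orbit: S = 1366/(10.1)² = 13.39 W/m².
Effective temperature: T_e = [S(1−α)/(4σ)]^(1/4) = 78.10 K.
Since (2−ε)/2 = (T_e/T_s)⁴ = 0.5955, ε = 0.8090.

0.809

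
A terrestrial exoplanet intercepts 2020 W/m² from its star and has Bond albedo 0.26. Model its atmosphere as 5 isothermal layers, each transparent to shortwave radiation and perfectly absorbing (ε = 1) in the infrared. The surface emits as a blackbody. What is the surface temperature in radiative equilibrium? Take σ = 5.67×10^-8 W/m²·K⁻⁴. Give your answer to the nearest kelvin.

446 kelvin

Top-of-atmosphere balance: σT_e⁴ = S(1−α)/4 = 373.7 W/m² → T_e = 284.9 K.
For an N-layer opaque stack, T_s⁴ = (N+1)T_e⁴, hence T_s = (6)^(1/4)×284.9 K = 445.9 K.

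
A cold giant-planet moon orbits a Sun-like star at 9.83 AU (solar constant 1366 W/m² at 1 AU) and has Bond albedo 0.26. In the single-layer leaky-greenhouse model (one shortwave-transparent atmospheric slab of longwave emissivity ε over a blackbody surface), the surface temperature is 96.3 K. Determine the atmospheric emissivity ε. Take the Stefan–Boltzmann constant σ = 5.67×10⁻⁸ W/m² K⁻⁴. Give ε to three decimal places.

0.927

By the inverse-square law, S = 1366/9.83² = 14.14 W/m².
Effective temperature: T_e = [S(1−α)/(4σ)]^(1/4) = 82.41 K.
Since (2−ε)/2 = (T_e/T_s)⁴ = 0.5363, ε = 0.9274.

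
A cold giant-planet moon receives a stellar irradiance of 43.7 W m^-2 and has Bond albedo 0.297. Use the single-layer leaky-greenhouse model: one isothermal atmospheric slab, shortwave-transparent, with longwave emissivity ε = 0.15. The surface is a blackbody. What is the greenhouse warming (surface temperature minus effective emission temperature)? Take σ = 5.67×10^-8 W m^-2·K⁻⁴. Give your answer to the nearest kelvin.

2 K

Effective emission temperature (TOA balance): σT_e⁴ = S(1−α)/4 = 7.680 W m^-2 → T_e = 107.9 K.
Surface balance with a leaky layer gives σT_s⁴ = σT_e⁴·2/(2−ε), so T_s = T_e·[2/(2−0.15)]^(1/4) = 110.0 K.
Greenhouse warming: T_s − T_e = 2.123 K.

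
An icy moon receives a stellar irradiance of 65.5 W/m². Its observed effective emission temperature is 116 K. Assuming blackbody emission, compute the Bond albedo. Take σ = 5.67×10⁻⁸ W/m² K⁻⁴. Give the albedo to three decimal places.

0.373

Energy balance: S(1−α)/4 = σT⁴, so 1−α = 4σT⁴/S.
4σT⁴ = 4·5.67×10⁻⁸·(116)⁴ = 41.07 W/m².
1−α = 41.07/65.50 = 0.6270, so α = 0.3730.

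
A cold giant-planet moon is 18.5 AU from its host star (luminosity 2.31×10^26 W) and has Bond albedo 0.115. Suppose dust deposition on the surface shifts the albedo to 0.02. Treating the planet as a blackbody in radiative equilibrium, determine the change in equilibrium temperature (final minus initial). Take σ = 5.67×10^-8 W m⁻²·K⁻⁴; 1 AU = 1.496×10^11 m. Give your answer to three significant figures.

1.43 kelvin

d = 18.5 × 1.496×10^11 m = 2.768×10^12 m.
Flux at the orbit: S = L/(4πd²) = 2.31×10^26/(4π·(2.77×10^12)²) = 2.400 W m⁻².
Initial: T₁ = [S(1−0.115)/(4σ)]^(1/4) = 55.32 K.
Final:   T₂ = [S(1−0.02)/(4σ)]^(1/4) = 56.75 K.
ΔT = T₂ − T₁ = 1.428 K.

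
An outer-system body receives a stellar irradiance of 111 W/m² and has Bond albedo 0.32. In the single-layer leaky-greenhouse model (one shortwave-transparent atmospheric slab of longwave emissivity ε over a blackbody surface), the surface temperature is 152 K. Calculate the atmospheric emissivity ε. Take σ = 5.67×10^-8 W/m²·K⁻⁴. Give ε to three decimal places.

0.753

Effective temperature: T_e = [S(1−α)/(4σ)]^(1/4) = 135.1 K.
T_s⁴ = T_e⁴·2/(2−ε) → ε = 2 − 2(T_e/T_s)⁴ = 2 − 2·(135.1/152)⁴ = 0.7531.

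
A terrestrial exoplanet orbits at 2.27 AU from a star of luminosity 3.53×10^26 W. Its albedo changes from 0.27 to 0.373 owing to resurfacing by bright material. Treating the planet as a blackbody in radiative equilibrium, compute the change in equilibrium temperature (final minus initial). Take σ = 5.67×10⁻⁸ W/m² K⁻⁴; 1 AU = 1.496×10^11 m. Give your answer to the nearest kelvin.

d = 2.27 × 1.496×10^11 m = 3.396×10^11 m.
Spreading L over a sphere of radius d: S = 3.53×10^26/(4π·3.40×10^11²) = 243.6 W/m².
Initial: T₁ = [S(1−0.27)/(4σ)]^(1/4) = 167.3 K.
With α = 0.373, T₂ = 161.1 K.
ΔT = T₂ − T₁ = -6.243 K.

-6 kelvin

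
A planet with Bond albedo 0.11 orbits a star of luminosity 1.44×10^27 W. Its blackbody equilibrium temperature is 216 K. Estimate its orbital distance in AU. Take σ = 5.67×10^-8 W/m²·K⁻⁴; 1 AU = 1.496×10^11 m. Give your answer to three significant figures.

Required flux: S = 4σT⁴/(1−α) = 554.7 W/m².
S = L/(4πd²) → d = √(L/4πS) = √(1.44×10^27/(4π·554.7)) = 4.545×10^11 m = 3.038 AU.

3.04 AU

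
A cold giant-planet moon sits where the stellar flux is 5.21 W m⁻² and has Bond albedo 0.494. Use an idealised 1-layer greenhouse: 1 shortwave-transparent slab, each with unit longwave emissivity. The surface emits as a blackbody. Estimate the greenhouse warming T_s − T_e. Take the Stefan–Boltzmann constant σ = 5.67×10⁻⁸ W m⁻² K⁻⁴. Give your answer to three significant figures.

The effective emission temperature is T_e = [S(1−α)/(4σ)]^¼ = 58.39 K.
T_s = (N+1)^(1/4)·T_e = 69.44 K.
Warming: T_s − T_e = 11.05 K.

11.0 K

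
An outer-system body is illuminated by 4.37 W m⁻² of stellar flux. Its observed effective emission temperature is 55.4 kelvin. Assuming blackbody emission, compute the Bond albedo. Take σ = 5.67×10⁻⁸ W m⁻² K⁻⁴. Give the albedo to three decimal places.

From σT⁴ = S(1−α)/4 we invert for α: 1−α = 4σT⁴/S.
4σT⁴ = 4·5.67×10⁻⁸·(55.4)⁴ = 2.136 W m⁻².
1−α = 2.136/4.370 = 0.4889, so α = 0.5111.

0.511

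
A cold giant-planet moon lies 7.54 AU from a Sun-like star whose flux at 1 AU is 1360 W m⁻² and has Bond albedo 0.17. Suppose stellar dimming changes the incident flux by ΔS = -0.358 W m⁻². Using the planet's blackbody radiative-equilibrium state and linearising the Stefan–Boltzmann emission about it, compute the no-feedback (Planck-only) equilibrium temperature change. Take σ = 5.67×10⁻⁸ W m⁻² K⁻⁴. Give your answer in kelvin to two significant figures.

Irradiance scales as 1/d², so S = 1360 W m⁻² × (1/7.54)² = 23.92 W m⁻².
The baseline emission temperature is T_e = 96.73 K.
TOA radiative forcing: ΔF = (1−α)ΔS/4 = 0.83·(-0.358)/4 = -0.07428 W m⁻².
Planck response: λ_P = 4σT_e³ = 4·5.67×10⁻⁸·(96.73)³ = 0.2053 W m⁻²/K.
So ΔT₀ = -0.07428/0.2053 = -0.362 K.

-0.36 K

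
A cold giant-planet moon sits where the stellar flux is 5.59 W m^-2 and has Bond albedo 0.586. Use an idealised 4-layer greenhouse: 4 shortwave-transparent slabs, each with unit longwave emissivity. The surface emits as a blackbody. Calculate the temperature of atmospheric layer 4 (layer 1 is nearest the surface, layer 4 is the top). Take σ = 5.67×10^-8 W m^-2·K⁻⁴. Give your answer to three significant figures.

56.5 kelvin

Top-of-atmosphere balance: σT_e⁴ = S(1−α)/4 = 0.5786 W m^-2 → T_e = 56.52 K.
Each opaque layer satisfies 2T_j⁴ = T_{j−1}⁴ + T_{j+1}⁴, giving T_k⁴ = (N+1−k)T_e⁴.
With k = 4: T_4 = (4+1−4)^¼·56.52 K = 56.52 K.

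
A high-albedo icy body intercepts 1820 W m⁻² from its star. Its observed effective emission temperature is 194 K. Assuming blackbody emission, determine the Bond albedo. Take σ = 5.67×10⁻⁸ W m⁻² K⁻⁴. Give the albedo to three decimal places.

From σT⁴ = S(1−α)/4 we invert for α: 1−α = 4σT⁴/S.
σT⁴ = 80.31 W m⁻², so 4σT⁴ = 321.3 W m⁻².
Hence α = 1 − 321.3/1820 = 0.8235.

0.823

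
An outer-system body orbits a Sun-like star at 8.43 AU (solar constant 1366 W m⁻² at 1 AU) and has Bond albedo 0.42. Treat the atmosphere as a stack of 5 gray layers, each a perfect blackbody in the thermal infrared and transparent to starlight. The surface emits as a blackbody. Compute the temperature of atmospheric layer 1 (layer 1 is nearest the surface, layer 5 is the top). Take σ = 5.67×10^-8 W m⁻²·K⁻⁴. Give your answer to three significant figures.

125 K

Flux at the orbit: S = 1366/(8.43)² = 19.22 W m⁻².
The effective emission temperature is T_e = [S(1−α)/(4σ)]^¼ = 83.73 K.
The net upward flux σT_e⁴ is constant between every pair of levels, so T_k⁴ = (N+1−k)T_e⁴.
With k = 1: T_1 = (5+1−1)^¼·83.73 K = 125.2 K.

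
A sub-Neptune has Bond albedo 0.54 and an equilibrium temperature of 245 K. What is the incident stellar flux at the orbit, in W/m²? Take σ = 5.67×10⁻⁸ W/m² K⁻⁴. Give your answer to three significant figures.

1780 W/m²

Invert the energy balance for S: S = 4σT⁴/(1−α).
The emitted flux is σT⁴ = 204.3 W/m².
S = 4·204.3/0.46 = 1776 W/m².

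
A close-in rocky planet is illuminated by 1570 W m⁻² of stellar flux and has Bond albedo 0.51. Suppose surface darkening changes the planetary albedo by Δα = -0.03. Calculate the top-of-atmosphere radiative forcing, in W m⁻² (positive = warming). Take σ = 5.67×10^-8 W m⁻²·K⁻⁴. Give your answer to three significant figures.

11.8 W m⁻²

The change in absorbed flux is Δ[S(1−α)/4] = −SΔα/4 = 11.78 W m⁻².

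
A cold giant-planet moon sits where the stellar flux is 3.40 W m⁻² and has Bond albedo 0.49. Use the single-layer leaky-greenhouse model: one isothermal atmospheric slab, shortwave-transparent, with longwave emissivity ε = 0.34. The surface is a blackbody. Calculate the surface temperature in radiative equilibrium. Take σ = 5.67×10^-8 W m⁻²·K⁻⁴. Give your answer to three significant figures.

The planet radiates to space at T_e = [S(1−α)/(4σ)]^(1/4) = 52.58 K.
The surface balance (absorbed SW + ε·downward IR = σT_s⁴) with T_a⁴ = T_s⁴/2 reduces to T_s = T_e·[2/(2−ε)]^¼ = 55.09 K.

55.1 K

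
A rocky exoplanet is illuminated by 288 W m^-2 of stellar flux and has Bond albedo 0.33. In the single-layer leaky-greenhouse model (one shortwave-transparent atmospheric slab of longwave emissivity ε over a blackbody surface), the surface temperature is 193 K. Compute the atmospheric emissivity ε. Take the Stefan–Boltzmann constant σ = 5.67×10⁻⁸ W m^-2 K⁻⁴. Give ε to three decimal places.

Effective temperature: T_e = [S(1−α)/(4σ)]^(1/4) = 170.8 K.
Inverting T_s⁴ = 2T_e⁴/(2−ε): (T_e/T_s)⁴ = 0.6132, so ε = 2(1 − 0.6132) = 0.7736.

0.774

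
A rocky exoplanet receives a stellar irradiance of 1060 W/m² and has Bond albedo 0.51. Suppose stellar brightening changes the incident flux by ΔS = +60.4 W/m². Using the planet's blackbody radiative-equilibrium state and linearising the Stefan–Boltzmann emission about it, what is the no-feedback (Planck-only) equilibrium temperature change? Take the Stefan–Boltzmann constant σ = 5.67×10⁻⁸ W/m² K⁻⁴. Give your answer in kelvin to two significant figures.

Unperturbed T_e = [1060·(1−0.51)/(4σ)]^¼ = 218.8 K.
ΔF = Δ[S(1−α)]/4 = (1−0.51)·+60.4/4 = 7.399 W/m².
The Planck feedback parameter is 4σT_e³ = 2.374 W/m²/K.
So ΔT₀ = 7.399/2.374 = 3.12 K.

3.1 kelvin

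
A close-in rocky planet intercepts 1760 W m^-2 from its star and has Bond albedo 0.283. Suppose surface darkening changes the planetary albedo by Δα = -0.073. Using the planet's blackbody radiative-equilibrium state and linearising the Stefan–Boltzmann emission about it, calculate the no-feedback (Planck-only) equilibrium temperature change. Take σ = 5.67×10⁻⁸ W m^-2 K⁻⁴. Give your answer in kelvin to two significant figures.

Reference equilibrium: T_e = [S(1−α)/(4σ)]^(1/4) = 273.1 K.
ΔF = −(S/4)Δα = −(1760/4)×(-0.073) = 32.12 W m^-2.
The Planck feedback parameter is 4σT_e³ = 4.620 W m^-2/K.
So ΔT₀ = 32.12/4.620 = 6.95 K.

7.0 kelvin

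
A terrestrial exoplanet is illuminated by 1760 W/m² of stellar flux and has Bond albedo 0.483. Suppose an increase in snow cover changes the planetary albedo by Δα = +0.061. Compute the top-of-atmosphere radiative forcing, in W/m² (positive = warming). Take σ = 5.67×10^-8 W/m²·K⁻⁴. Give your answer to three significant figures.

-26.8 W/m²

ΔF = −(S/4)Δα = −(1760/4)×(+0.061) = -26.84 W/m².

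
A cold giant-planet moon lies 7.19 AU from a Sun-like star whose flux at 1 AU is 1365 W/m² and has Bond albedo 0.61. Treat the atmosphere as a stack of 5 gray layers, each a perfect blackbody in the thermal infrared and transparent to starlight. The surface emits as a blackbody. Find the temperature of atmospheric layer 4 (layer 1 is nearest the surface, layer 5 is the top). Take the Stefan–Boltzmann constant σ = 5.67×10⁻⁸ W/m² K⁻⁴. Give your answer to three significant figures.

By the inverse-square law, S = 1365/7.19² = 26.40 W/m².
The effective emission temperature is T_e = [S(1−α)/(4σ)]^¼ = 82.09 K.
The net upward flux σT_e⁴ is constant between every pair of levels, so T_k⁴ = (N+1−k)T_e⁴.
With k = 4: T_4 = (5+1−4)^¼·82.09 K = 97.62 K.

97.6 kelvin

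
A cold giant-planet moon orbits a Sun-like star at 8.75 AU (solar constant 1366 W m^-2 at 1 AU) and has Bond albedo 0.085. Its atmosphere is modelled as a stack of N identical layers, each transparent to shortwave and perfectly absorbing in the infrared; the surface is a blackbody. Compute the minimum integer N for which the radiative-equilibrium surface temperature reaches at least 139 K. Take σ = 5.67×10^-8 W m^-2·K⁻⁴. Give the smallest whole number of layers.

5

Irradiance scales as 1/d², so S = 1366 W m^-2 × (1/8.75)² = 17.84 W m^-2.
Top-of-atmosphere balance: σT_e⁴ = S(1−α)/4 = 4.081 W m^-2 → T_e = 92.11 K.
Since T_s⁴ = (N+1)T_e⁴, we need N ≥ (T_s/T_e)⁴ − 1 = 4.186.
Rounding up, N = 5.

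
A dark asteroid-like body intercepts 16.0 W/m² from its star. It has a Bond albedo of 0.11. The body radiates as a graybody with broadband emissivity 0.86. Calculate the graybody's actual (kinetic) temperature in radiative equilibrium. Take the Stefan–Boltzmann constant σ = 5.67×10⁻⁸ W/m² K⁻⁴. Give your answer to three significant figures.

The planet absorbs (1−α)S over its disc πR² and re-emits over 4πR², so the mean absorbed flux is (1−0.11)·16.00/4 = 3.560 W/m².
Equating to εσT⁴ with ε = 0.86: T = (3.560/0.86σ)^(1/4) = 92.44 K.

92.4 K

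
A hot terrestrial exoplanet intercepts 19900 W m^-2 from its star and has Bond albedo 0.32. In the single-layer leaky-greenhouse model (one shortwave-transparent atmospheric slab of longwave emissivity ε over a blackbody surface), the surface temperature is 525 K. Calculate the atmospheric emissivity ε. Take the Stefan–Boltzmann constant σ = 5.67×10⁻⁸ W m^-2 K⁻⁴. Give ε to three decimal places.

Effective temperature: T_e = [S(1−α)/(4σ)]^(1/4) = 494.2 K.
T_s⁴ = T_e⁴·2/(2−ε) → ε = 2 − 2(T_e/T_s)⁴ = 2 − 2·(494.2/525)⁴ = 0.4292.

0.429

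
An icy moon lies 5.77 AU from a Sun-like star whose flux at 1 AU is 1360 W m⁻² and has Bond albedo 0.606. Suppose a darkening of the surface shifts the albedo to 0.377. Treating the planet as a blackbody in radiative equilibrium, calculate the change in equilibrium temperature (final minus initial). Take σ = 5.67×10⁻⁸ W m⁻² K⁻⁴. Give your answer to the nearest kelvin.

11 K

By the inverse-square law, S = 1360/5.77² = 40.85 W m⁻².
Before: T₁ = [40.85·0.394/(4σ)]^(1/4) = 91.78 K.
Final:   T₂ = [S(1−0.377)/(4σ)]^(1/4) = 102.9 K.
ΔT = T₂ − T₁ = 11.14 K.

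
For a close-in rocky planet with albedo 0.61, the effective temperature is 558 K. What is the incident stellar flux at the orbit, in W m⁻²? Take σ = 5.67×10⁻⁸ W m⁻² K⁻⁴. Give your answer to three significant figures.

From S(1−α)/4 = σT⁴: S = 4σT⁴/(1−α).
σT⁴ = 5.67×10⁻⁸·(558)⁴ = 5497 W m⁻².
S = 4·5497/0.39 = 56380 W m⁻².

56400 W m⁻²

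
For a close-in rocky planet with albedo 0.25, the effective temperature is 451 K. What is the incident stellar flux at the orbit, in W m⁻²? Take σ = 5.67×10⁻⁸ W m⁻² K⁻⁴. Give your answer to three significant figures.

Invert the energy balance for S: S = 4σT⁴/(1−α).
The emitted flux is σT⁴ = 2346 W m⁻².
So S = 4×2346/(1−0.25) = 12510 W m⁻².

12500 W m⁻²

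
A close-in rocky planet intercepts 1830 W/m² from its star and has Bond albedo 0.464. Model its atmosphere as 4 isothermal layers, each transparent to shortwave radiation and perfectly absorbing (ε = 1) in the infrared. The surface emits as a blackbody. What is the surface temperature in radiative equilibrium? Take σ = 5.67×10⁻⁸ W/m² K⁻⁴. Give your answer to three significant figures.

OLR = S(1−α)/4 = 245.2 W/m²; the top layer radiates at T_e = 256.4 K.
With N = 4 opaque layers, T_s = (N+1)^(1/4)·T_e = 5^(1/4)·256.4 = 383.5 K.

383 kelvin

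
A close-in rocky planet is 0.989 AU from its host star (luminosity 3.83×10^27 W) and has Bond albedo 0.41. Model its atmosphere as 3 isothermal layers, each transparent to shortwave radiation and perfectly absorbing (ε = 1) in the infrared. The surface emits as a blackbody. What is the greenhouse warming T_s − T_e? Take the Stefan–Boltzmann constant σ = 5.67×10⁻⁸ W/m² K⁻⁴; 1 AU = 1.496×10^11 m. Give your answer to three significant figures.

181 kelvin

Orbital distance: d = 0.989 AU = 1.480×10^11 m.
S = L/(4πd²) = 13920 W/m².
OLR = S(1−α)/4 = 2054 W/m²; the top layer radiates at T_e = 436.3 K.
T_s = (N+1)^(1/4)·T_e = 617.0 K.
Warming: T_s − T_e = 180.7 K.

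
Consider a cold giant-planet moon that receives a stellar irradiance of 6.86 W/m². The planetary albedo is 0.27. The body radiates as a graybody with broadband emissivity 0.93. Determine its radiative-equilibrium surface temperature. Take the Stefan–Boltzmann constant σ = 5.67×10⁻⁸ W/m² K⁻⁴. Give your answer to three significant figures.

Absorbed flux (global mean): S(1−α)/4 = 6.860·0.73/4 = 1.252 W/m².
Equating to εσT⁴ with ε = 0.93: T = (1.252/0.93σ)^(1/4) = 69.80 K.

69.8 kelvin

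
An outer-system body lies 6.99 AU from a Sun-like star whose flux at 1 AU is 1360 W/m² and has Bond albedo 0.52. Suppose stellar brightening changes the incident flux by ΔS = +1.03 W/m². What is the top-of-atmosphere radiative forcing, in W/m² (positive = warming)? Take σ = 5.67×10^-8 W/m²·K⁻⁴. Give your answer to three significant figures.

Flux at the orbit: S = 1360/(6.99)² = 27.83 W/m².
TOA radiative forcing: ΔF = (1−α)ΔS/4 = 0.48·(+1.03)/4 = 0.1236 W/m².

0.124 W/m²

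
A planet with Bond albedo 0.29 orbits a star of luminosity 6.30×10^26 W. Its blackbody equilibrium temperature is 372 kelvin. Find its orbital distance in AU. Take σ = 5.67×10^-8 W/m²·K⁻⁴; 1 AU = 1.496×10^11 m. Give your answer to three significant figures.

Required flux: S = 4σT⁴/(1−α) = 6117 W/m².
Then d = [L/(4πS)]^(1/2) = 9.053×10^10 m, i.e. 0.6051 AU.

0.605 AU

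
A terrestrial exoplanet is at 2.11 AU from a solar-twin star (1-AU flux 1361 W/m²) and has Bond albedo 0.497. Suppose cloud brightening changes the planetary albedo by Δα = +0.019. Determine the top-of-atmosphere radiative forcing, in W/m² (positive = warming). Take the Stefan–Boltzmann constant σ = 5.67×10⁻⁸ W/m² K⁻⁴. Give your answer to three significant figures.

Flux at the orbit: S = 1361/(2.11)² = 305.7 W/m².
ΔF = −(S/4)Δα = −(305.7/4)×(+0.019) = -1.452 W/m².

-1.45 W/m²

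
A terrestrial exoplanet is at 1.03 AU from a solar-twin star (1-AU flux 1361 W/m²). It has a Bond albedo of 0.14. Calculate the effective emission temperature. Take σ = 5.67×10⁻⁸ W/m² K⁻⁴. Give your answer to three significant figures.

Irradiance scales as 1/d², so S = 1361 W/m² × (1/1.03)² = 1283 W/m².
The planet absorbs (1−α)S over its disc πR² and re-emits over 4πR², so the mean absorbed flux is (1−0.14)·1283/4 = 275.8 W/m².
Balancing against σT⁴: T = (275.8/5.67×10⁻⁸)^(1/4) = 264.1 K.

264 K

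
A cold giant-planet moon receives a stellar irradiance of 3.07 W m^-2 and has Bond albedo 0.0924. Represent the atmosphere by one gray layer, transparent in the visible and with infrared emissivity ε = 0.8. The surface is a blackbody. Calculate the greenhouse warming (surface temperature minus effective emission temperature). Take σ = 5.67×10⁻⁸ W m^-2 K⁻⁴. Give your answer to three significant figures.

The planet radiates to space at T_e = [S(1−α)/(4σ)]^(1/4) = 59.20 K.
Surface balance with a leaky layer gives σT_s⁴ = σT_e⁴·2/(2−ε), so T_s = T_e·[2/(2−0.8)]^(1/4) = 67.27 K.
T_s − T_e = 67.27 − 59.20 = 8.065 K.

8.06 K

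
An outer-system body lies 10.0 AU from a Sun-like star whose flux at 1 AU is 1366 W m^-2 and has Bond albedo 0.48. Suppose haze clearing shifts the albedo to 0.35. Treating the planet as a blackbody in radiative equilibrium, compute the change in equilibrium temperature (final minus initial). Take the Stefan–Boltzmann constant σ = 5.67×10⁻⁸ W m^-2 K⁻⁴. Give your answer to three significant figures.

4.29 K

Flux at the orbit: S = 1366/(10.0)² = 13.66 W m^-2.
Initial: T₁ = [S(1−0.48)/(4σ)]^(1/4) = 74.81 K.
With α = 0.35, T₂ = 79.10 K.
ΔT = T₂ − T₁ = 4.292 K.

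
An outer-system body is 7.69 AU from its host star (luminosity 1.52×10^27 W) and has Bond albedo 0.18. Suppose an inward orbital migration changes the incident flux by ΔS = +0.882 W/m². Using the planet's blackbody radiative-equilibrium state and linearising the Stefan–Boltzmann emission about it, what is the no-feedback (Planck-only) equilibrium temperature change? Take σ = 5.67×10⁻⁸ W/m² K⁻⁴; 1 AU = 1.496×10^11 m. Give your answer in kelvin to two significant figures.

d = 7.69 × 1.496×10^11 m = 1.150×10^12 m.
Spreading L over a sphere of radius d: S = 1.52×10^27/(4π·1.15×10^12²) = 91.39 W/m².
Unperturbed T_e = [91.39·(1−0.18)/(4σ)]^¼ = 134.8 K.
ΔF = Δ[S(1−α)]/4 = (1−0.18)·+0.882/4 = 0.1808 W/m².
Planck response: λ_P = 4σT_e³ = 4·5.67×10⁻⁸·(134.8)³ = 0.5559 W/m²/K.
Hence the no-feedback warming is ΔF/(4σT_e³) = 0.325 K.

0.33 K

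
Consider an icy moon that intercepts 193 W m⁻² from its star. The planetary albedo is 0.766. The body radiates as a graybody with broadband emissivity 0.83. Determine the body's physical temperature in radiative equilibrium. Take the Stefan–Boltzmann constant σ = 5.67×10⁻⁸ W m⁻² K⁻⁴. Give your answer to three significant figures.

Averaging over the sphere, the absorbed flux is S(1−α)/4 = 11.29 W m⁻².
Radiative balance εσT⁴ = 11.29 gives T = [11.29/(0.83·σ)]^(1/4) = 124.5 K.

124 kelvin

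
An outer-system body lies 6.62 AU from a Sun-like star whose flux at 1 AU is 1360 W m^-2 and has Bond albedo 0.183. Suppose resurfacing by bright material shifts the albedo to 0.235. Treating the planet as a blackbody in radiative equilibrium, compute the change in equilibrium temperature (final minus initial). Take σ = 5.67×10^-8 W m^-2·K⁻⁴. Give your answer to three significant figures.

-1.68 K

Irradiance scales as 1/d², so S = 1360 W m^-2 × (1/6.62)² = 31.03 W m^-2.
Before: T₁ = [31.03·0.817/(4σ)]^(1/4) = 102.8 K.
With α = 0.235, T₂ = 101.1 K.
ΔT = T₂ − T₁ = -1.677 K.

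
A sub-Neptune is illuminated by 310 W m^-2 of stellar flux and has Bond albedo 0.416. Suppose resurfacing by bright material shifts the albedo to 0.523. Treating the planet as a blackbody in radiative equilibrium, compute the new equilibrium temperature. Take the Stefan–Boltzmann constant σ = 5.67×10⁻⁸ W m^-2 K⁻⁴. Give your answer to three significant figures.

160 kelvin

New equilibrium: T₂ = [(1−0.523)·310.0/(4σ)]^(1/4) = 159.8 K.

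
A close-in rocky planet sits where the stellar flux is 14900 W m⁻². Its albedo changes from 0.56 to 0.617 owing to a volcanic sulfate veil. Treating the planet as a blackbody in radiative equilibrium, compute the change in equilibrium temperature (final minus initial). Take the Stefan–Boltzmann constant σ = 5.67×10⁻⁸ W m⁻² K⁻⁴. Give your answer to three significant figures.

-14.1 K

Initial: T₁ = [S(1−0.56)/(4σ)]^(1/4) = 412.3 K.
After:  T₂ = [14900·0.383/(4σ)]^(1/4) = 398.3 K.
Change: 398.3 − 412.3 = -14.06 K.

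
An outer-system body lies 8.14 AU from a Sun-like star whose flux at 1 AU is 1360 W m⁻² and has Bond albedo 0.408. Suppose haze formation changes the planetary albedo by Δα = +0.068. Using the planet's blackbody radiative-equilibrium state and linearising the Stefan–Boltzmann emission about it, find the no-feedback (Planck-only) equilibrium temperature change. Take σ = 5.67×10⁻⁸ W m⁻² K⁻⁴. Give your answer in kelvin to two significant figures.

-2.5 K

Irradiance scales as 1/d², so S = 1360 W m⁻² × (1/8.14)² = 20.53 W m⁻².
The baseline emission temperature is T_e = 85.55 K.
ΔF = −(S/4)Δα = −(20.53/4)×(+0.068) = -0.3489 W m⁻².
Linearising σT⁴ gives d(σT⁴)/dT = 4σT_e³ = 0.1420 W m⁻² per K.
Hence the no-feedback warming is ΔF/(4σT_e³) = -2.46 K.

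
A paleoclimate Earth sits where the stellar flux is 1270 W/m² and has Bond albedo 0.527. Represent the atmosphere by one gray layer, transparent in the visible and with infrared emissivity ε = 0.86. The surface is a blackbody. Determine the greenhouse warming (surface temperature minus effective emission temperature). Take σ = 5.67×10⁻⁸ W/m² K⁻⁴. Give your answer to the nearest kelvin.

Effective emission temperature (TOA balance): σT_e⁴ = S(1−α)/4 = 150.2 W/m² → T_e = 226.9 K.
Surface balance with a leaky layer gives σT_s⁴ = σT_e⁴·2/(2−ε), so T_s = T_e·[2/(2−0.86)]^(1/4) = 261.1 K.
Greenhouse warming: T_s − T_e = 34.23 K.

34 K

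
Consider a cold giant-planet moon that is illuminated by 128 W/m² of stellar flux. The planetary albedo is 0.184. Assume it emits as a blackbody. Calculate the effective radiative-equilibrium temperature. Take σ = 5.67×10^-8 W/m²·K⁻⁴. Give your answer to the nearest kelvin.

Averaging over the sphere, the absorbed flux is S(1−α)/4 = 26.11 W/m².
Set σT⁴ = 26.11 → T = (26.11/σ)^(1/4) = 146.5 K.

146 K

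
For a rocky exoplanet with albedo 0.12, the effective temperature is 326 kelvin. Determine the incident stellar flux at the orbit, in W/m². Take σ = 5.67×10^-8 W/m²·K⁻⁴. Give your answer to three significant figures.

From S(1−α)/4 = σT⁴: S = 4σT⁴/(1−α).
The emitted flux is σT⁴ = 640.4 W/m².
So S = 4×640.4/(1−0.12) = 2911 W/m².

2910 W/m²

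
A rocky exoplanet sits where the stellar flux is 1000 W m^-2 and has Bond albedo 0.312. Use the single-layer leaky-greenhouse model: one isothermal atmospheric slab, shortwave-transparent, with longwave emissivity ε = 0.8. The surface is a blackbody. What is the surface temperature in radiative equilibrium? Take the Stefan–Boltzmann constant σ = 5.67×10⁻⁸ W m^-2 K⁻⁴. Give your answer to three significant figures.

267 K

The planet radiates to space at T_e = [S(1−α)/(4σ)]^(1/4) = 234.7 K.
The surface balance (absorbed SW + ε·downward IR = σT_s⁴) with T_a⁴ = T_s⁴/2 reduces to T_s = T_e·[2/(2−ε)]^¼ = 266.7 K.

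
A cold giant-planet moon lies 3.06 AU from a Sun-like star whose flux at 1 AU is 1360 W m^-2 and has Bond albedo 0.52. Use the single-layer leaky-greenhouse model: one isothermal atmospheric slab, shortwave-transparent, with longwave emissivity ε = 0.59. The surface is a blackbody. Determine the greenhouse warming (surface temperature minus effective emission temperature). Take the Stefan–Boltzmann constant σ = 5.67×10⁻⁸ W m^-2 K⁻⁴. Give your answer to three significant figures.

12.1 K

Flux at the orbit: S = 1360/(3.06)² = 145.2 W m^-2.
The planet radiates to space at T_e = [S(1−α)/(4σ)]^(1/4) = 132.4 K.
For a single slab of emissivity ε, T_s⁴ = 2T_e⁴/(2−ε); thus T_s = 132.4·(1.418)^(1/4) = 144.5 K.
Greenhouse warming: T_s − T_e = 12.09 K.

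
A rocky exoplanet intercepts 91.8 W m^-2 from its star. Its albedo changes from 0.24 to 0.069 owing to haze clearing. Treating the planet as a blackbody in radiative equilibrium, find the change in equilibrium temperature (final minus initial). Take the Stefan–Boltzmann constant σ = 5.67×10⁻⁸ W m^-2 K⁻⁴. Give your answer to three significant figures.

Before: T₁ = [91.80·0.76/(4σ)]^(1/4) = 132.4 K.
Final:   T₂ = [S(1−0.069)/(4σ)]^(1/4) = 139.3 K.
Change: 139.3 − 132.4 = 6.892 K.

6.89 K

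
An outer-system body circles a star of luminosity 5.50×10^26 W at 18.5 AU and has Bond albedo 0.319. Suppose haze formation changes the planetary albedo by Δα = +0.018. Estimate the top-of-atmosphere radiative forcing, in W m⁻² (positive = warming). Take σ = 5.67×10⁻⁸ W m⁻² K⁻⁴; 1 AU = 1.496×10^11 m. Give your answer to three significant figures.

-0.0257 W m⁻²

Orbital distance: d = 18.5 AU = 2.768×10^12 m.
Spreading L over a sphere of radius d: S = 5.50×10^26/(4π·2.77×10^12²) = 5.714 W m⁻².
The change in absorbed flux is Δ[S(1−α)/4] = −SΔα/4 = -0.02571 W m⁻².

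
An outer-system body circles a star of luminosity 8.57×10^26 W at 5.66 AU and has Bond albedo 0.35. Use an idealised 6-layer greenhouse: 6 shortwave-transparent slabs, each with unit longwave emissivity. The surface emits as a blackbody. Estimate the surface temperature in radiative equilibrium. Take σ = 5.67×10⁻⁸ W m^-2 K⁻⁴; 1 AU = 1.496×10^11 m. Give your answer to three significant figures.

Orbital distance: d = 5.66 AU = 8.467×10^11 m.
Flux at the orbit: S = L/(4πd²) = 8.57×10^26/(4π·(8.47×10^11)²) = 95.12 W m^-2.
Top-of-atmosphere balance: σT_e⁴ = S(1−α)/4 = 15.46 W m^-2 → T_e = 128.5 K.
For an N-layer opaque stack, T_s⁴ = (N+1)T_e⁴, hence T_s = (7)^(1/4)×128.5 K = 209.0 K.

209 kelvin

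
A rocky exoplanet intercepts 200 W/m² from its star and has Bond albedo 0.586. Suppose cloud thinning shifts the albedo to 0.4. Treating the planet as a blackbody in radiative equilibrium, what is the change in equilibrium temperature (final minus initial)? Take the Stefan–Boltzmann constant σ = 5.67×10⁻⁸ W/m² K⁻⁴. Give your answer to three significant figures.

13.4 K

Before: T₁ = [200.0·0.414/(4σ)]^(1/4) = 138.2 K.
After:  T₂ = [200.0·0.6/(4σ)]^(1/4) = 151.7 K.
ΔT = T₂ − T₁ = 13.44 K.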